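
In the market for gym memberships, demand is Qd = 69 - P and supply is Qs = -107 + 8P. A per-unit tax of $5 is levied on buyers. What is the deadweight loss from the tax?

Deadweight loss = 100/9

Pre-tax equilibrium: P* = 176/9, Q* = 445/9.
Tax on buyers shifts demand to Qd = 69 − 1(P + 5) = 64 - P.
64 - P = -107 + 8P gives seller price Ps = 19; buyers pay Pb = 19 + 5 = 24.
New quantity: Q = 69 − 1(24) = 45.
DWL = ½ × 5 × (445/9 − 45) = 100/9.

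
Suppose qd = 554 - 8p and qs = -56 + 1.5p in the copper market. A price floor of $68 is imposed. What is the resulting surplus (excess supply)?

Surplus = 36

Equilibrium price would be p* = 1220/19, so the floor at 68 binds.
At p = 68: qd = 10, qs = 46.
Surplus = 46 − 10 = 36.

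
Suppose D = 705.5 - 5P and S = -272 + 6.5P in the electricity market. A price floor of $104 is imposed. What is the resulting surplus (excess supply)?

Surplus = 218.5

Equilibrium price would be P* = 85, so the floor at 104 binds.
At P = 104: D = 185.5, S = 404.
Surplus = 404 − 185.5 = 218.5.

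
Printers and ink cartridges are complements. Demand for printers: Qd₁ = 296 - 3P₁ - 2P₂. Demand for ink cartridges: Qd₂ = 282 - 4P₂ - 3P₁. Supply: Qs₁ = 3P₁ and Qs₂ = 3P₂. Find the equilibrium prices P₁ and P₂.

Market 1: 296 - 3P₁ - 2P₂ = 3P₁ → 6P₁ + 2P₂ = 296.
Market 2: 7P₂ + 3P₁ = 282.
Eliminating P₂: 7×(1) − 2×(2) gives 36P₁ = 1508, so P₁ = 377/9.
Back-substitute into (2): P₂ = (282 − 3×377/9) / 7 = 67/3.

P₁ = 377/9, P₂ = 67/3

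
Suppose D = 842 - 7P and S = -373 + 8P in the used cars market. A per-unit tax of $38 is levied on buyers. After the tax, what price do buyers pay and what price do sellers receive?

Buyers pay 1519/15, sellers receive 949/15

Pre-tax equilibrium: P* = 81, Q* = 275.
Tax on buyers shifts demand to D = 842 − 7(P + 38) = 576 - 7P.
576 - 7P = -373 + 8P gives seller price Ps = 949/15; buyers pay Pb = 949/15 + 38 = 1519/15.
New quantity: Q = 842 − 7(1519/15) = 1997/15.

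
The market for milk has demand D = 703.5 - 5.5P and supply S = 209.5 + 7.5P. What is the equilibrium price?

P* = 38

Set D = S: 703.5 - 5.5P = 209.5 + 7.5P.
494 = 13P, so P* = 38.
Q* = 703.5 − 5.5(38) = 494.5.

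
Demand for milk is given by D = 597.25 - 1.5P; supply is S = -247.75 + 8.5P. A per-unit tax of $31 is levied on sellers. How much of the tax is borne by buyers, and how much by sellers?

Pre-tax equilibrium: P* = 84.5, Q* = 470.5.
Tax on sellers shifts supply to S = -247.75 + 8.5(P − 31) = -511.25 + 8.5P.
597.25 - 1.5P = -511.25 + 8.5P gives buyer price Pb = 110.85; sellers receive Ps = 110.85 − 31 = 79.85.
New quantity: Q = 597.25 − 1.5(110.85) = 430.975.
Buyer burden = 110.85 − 84.5 = 26.35; seller burden = 84.5 − 79.85 = 4.65.

Buyers bear $26.35, sellers bear $4.65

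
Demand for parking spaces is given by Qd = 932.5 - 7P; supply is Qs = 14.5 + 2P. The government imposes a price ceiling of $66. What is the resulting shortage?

Equilibrium price would be P* = 102, so the ceiling at 66 binds.
At P = 66: Qd = 932.5 − 7(66) = 470.5, Qs = 14.5 + 2(66) = 146.5.
Shortage = 470.5 − 146.5 = 324.

Shortage = 324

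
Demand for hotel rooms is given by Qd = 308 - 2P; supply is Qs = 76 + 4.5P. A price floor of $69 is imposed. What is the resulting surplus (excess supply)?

Equilibrium price would be P* = 464/13, so the floor at 69 binds.
At P = 69: Qd = 170, Qs = 386.5.
Surplus = 386.5 − 170 = 216.5.

Surplus = 216.5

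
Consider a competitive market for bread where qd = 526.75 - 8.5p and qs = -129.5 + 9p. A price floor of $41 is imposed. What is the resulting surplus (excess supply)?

Surplus = 61.25

Equilibrium price would be p* = 37.5, so the floor at 41 binds.
At p = 41: qd = 178.25, qs = 239.5.
Surplus = 239.5 − 178.25 = 61.25.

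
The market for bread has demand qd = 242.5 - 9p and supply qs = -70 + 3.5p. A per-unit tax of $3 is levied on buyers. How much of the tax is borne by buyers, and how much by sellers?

Pre-tax equilibrium: p* = 25, q* = 17.5.
Tax on buyers shifts demand to qd = 242.5 − 9(p + 3) = 215.5 - 9p.
215.5 - 9p = -70 + 3.5p gives seller price ps = 22.84; buyers pay pb = 22.84 + 3 = 25.84.
New quantity: q = 242.5 − 9(25.84) = 9.94.
Buyer burden = 25.84 − 25 = 0.84; seller burden = 25 − 22.84 = 2.16.

Buyers bear $0.84, sellers bear $2.16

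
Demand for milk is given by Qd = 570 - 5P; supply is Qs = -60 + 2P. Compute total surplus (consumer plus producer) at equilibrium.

Total surplus = 5040

Equilibrium: 570 - 5P = -60 + 2P gives P* = 90, Q* = 120.
Demand choke price: P = 114; supply starts at P = 30.
CS = ½(114 − 90)(120) = 1440; PS = ½(90 − 30)(120) = 3600.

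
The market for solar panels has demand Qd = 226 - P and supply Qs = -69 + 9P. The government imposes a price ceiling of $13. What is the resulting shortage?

Equilibrium price would be P* = 29.5, so the ceiling at 13 binds.
At P = 13: Qd = 226 − 1(13) = 213, Qs = -69 + 9(13) = 48.
Shortage = 213 − 48 = 165.

Shortage = 165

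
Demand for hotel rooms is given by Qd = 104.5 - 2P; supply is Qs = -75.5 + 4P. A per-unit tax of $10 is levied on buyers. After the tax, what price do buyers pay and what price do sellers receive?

Buyers pay 110/3, sellers receive 80/3

Pre-tax equilibrium: P* = 30, Q* = 44.5.
Tax on buyers shifts demand to Qd = 104.5 − 2(P + 10) = 84.5 - 2P.
84.5 - 2P = -75.5 + 4P gives seller price Ps = 80/3; buyers pay Pb = 80/3 + 10 = 110/3.
New quantity: Q = 104.5 − 2(110/3) = 187/6.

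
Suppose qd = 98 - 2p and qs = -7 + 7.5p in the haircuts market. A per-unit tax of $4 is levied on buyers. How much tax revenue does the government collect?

Tax revenue = 5288/19

Pre-tax equilibrium: p* = 210/19, q* = 1442/19.
Tax on buyers shifts demand to qd = 98 − 2(p + 4) = 90 - 2p.
90 - 2p = -7 + 7.5p gives seller price ps = 194/19; buyers pay pb = 194/19 + 4 = 270/19.
New quantity: q = 98 − 2(270/19) = 1322/19.
Revenue = 4 × 1322/19 = 5288/19.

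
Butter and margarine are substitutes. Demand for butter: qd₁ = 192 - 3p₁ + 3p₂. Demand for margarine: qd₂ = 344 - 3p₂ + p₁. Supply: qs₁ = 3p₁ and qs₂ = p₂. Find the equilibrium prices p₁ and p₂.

p₁ = 600/7, p₂ = 752/7

Market 1: 192 - 3p₁ + 3p₂ = 3p₁ → 6p₁ - 3p₂ = 192.
Market 2: 4p₂ - p₁ = 344.
Eliminating p₂: 4×(1) + 3×(2) gives 21p₁ = 1800, so p₁ = 600/7.
Back-substitute into (2): p₂ = (344 + 1×600/7) / 4 = 752/7.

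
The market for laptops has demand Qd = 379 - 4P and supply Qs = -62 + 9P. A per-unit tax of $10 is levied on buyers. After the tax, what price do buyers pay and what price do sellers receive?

Pre-tax equilibrium: P* = 441/13, Q* = 3163/13.
Tax on buyers shifts demand to Qd = 379 − 4(P + 10) = 339 - 4P.
339 - 4P = -62 + 9P gives seller price Ps = 401/13; buyers pay Pb = 401/13 + 10 = 531/13.
New quantity: Q = 379 − 4(531/13) = 2803/13.

Buyers pay 531/13, sellers receive 401/13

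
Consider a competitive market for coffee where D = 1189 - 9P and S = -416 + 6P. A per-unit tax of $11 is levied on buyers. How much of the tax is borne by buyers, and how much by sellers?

Pre-tax equilibrium: P* = 107, Q* = 226.
Tax on buyers shifts demand to D = 1189 − 9(P + 11) = 1090 - 9P.
1090 - 9P = -416 + 6P gives seller price Ps = 100.4; buyers pay Pb = 100.4 + 11 = 111.4.
New quantity: Q = 1189 − 9(111.4) = 186.4.
Buyer burden = 111.4 − 107 = 4.4; seller burden = 107 − 100.4 = 6.6.

Buyers bear $4.4, sellers bear $6.6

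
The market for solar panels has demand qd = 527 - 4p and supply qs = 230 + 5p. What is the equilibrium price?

Set qd = qs: 527 - 4p = 230 + 5p.
297 = 9p, so p* = 33.
q* = 527 − 4(33) = 395.

p* = 33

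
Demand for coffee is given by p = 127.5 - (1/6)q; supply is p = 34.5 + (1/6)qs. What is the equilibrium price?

Set the two price expressions equal: 127.5 - (1/6)q = 34.5 + (1/6)q.
93 = (1/3)q, so q* = 279.
p* = 127.5 − (1/6)(279) = 81.

p* = 81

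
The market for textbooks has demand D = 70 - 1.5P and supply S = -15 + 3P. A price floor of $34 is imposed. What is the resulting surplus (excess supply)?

Surplus = 68

Equilibrium price would be P* = 170/9, so the floor at 34 binds.
At P = 34: D = 19, S = 87.
Surplus = 87 − 19 = 68.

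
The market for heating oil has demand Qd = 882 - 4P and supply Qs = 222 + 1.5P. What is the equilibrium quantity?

Q* = 402

Set Qd = Qs: 882 - 4P = 222 + 1.5P.
660 = 5.5P, so P* = 120.
Q* = 882 − 4(120) = 402.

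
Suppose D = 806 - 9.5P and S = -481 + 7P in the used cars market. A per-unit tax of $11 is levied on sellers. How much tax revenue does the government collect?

Tax revenue = 682/3

Pre-tax equilibrium: P* = 78, Q* = 65.
Tax on sellers shifts supply to S = -481 + 7(P − 11) = -558 + 7P.
806 - 9.5P = -558 + 7P gives buyer price Pb = 248/3; sellers receive Ps = 248/3 − 11 = 215/3.
New quantity: Q = 806 − 9.5(248/3) = 62/3.
Revenue = 11 × 62/3 = 682/3.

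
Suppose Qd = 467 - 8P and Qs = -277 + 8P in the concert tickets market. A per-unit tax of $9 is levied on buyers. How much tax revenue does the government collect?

Pre-tax equilibrium: P* = 46.5, Q* = 95.
Tax on buyers shifts demand to Qd = 467 − 8(P + 9) = 395 - 8P.
395 - 8P = -277 + 8P gives seller price Ps = 42; buyers pay Pb = 42 + 9 = 51.
New quantity: Q = 467 − 8(51) = 59.
Revenue = 9 × 59 = 531.

Tax revenue = 531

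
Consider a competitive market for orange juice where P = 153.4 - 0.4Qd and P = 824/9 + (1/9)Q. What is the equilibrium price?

P* = 105

Set the two price expressions equal: 153.4 - 0.4Q = 824/9 + (1/9)Q.
2783/45 = (23/45)Q, so Q* = 121.
P* = 153.4 − (0.4)(121) = 105.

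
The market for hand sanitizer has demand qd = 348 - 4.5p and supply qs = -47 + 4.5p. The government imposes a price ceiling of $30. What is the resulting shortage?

Equilibrium price would be p* = 395/9, so the ceiling at 30 binds.
At p = 30: qd = 348 − 4.5(30) = 213, qs = -47 + 4.5(30) = 88.
Shortage = 213 − 88 = 125.

Shortage = 125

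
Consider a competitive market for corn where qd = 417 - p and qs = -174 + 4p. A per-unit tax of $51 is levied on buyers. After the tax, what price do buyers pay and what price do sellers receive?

Buyers pay $159, sellers receive $108

Pre-tax equilibrium: p* = 118.2, q* = 298.8.
Tax on buyers shifts demand to qd = 417 − 1(p + 51) = 366 - p.
366 - p = -174 + 4p gives seller price ps = 108; buyers pay pb = 108 + 51 = 159.
New quantity: q = 417 − 1(159) = 258.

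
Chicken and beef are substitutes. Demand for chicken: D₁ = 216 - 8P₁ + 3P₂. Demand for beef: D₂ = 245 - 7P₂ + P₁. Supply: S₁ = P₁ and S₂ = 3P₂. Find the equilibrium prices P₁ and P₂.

P₁ = 965/29, P₂ = 807/29

Market 1: 216 - 8P₁ + 3P₂ = P₁ → 9P₁ - 3P₂ = 216.
Market 2: 10P₂ - P₁ = 245.
Eliminating P₂: 10×(1) + 3×(2) gives 87P₁ = 2895, so P₁ = 965/29.
Back-substitute into (2): P₂ = (245 + 1×965/29) / 10 = 807/29.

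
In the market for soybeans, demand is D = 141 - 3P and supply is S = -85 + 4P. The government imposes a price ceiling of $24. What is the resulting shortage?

Equilibrium price would be P* = 226/7, so the ceiling at 24 binds.
At P = 24: D = 141 − 3(24) = 69, S = -85 + 4(24) = 11.
Shortage = 69 − 11 = 58.

Shortage = 58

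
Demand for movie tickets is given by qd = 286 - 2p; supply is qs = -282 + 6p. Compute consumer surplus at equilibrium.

Consumer surplus = 5184

Equilibrium: 286 - 2p = -282 + 6p gives p* = 71, q* = 144.
Demand choke price (qd = 0): p = 143.
CS = ½(143 − 71)(144) = 5184.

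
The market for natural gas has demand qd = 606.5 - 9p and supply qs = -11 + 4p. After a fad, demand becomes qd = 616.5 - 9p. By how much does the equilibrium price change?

Δp = 10/13

Original equilibrium: p* = 47.5, q* = 179.
New equilibrium: 616.5 - 9p = -11 + 4p, so 627.5 = 13p and p' = 1255/26; q' = 616.5 − 9(1255/26) = 2367/13.
Change in price: 1255/26 − 47.5 = 10/13.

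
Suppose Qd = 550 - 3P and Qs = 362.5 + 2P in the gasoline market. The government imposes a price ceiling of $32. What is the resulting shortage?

Equilibrium price would be P* = 37.5, so the ceiling at 32 binds.
At P = 32: Qd = 550 − 3(32) = 454, Qs = 362.5 + 2(32) = 426.5.
Shortage = 454 − 426.5 = 27.5.

Shortage = 27.5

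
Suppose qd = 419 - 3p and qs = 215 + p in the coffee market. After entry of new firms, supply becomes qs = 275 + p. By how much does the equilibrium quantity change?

Original equilibrium: p* = 51, q* = 266.
New equilibrium: 419 - 3p = 275 + p, so 144 = 4p and p' = 36; q' = 419 − 3(36) = 311.
Change in quantity: 311 − 266 = 45.

Δq = 45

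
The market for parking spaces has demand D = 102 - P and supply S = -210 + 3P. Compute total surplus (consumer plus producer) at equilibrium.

Total surplus = 384

Equilibrium: 102 - P = -210 + 3P gives P* = 78, Q* = 24.
Demand choke price: P = 102; supply starts at P = 70.
CS = ½(102 − 78)(24) = 288; PS = ½(78 − 70)(24) = 96.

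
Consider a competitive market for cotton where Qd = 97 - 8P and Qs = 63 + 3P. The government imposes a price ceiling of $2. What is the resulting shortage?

Equilibrium price would be P* = 34/11, so the ceiling at 2 binds.
At P = 2: Qd = 97 − 8(2) = 81, Qs = 63 + 3(2) = 69.
Shortage = 81 − 69 = 12.

Shortage = 12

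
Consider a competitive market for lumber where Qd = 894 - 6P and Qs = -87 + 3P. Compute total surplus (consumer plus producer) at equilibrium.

Total surplus = 14400

Equilibrium: 894 - 6P = -87 + 3P gives P* = 109, Q* = 240.
Demand choke price: P = 149; supply starts at P = 29.
CS = ½(149 − 109)(240) = 4800; PS = ½(109 − 29)(240) = 9600.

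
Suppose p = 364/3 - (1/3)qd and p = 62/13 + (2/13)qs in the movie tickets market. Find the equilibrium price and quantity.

p* = 790/19, q* = 4546/19

Set the two price expressions equal: 364/3 - (1/3)q = 62/13 + (2/13)q.
4546/39 = (19/39)q, so q* = 4546/19.
p* = 364/3 − (1/3)(4546/19) = 790/19.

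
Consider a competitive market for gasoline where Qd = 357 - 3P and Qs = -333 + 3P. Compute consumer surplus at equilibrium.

Equilibrium: 357 - 3P = -333 + 3P gives P* = 115, Q* = 12.
Demand choke price (Qd = 0): P = 119.
CS = ½(119 − 115)(12) = 24.

Consumer surplus = 24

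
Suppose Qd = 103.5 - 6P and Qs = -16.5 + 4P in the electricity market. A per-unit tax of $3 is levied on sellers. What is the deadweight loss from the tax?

Deadweight loss = 10.8

Pre-tax equilibrium: P* = 12, Q* = 31.5.
Tax on sellers shifts supply to Qs = -16.5 + 4(P − 3) = -28.5 + 4P.
103.5 - 6P = -28.5 + 4P gives buyer price Pb = 13.2; sellers receive Ps = 13.2 − 3 = 10.2.
New quantity: Q = 103.5 − 6(13.2) = 24.3.
DWL = ½ × 3 × (31.5 − 24.3) = 10.8.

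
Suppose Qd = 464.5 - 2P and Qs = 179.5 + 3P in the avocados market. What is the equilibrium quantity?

Set Qd = Qs: 464.5 - 2P = 179.5 + 3P.
285 = 5P, so P* = 57.
Q* = 464.5 − 2(57) = 350.5.

Q* = 350.5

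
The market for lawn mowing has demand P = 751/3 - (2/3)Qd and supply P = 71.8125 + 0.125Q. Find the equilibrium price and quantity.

Set the two price expressions equal: 751/3 - (2/3)Q = 71.8125 + 0.125Q.
8569/48 = (19/24)Q, so Q* = 225.5.
P* = 751/3 − (2/3)(225.5) = 100.

P* = 100, Q* = 225.5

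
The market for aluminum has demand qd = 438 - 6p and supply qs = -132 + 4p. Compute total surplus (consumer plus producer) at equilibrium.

Total surplus = 1920

Equilibrium: 438 - 6p = -132 + 4p gives p* = 57, q* = 96.
Demand choke price: p = 73; supply starts at p = 33.
CS = ½(73 − 57)(96) = 768; PS = ½(57 − 33)(96) = 1152.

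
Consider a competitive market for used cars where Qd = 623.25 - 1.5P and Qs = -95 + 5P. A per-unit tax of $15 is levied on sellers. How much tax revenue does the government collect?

Pre-tax equilibrium: P* = 110.5, Q* = 457.5.
Tax on sellers shifts supply to Qs = -95 + 5(P − 15) = -170 + 5P.
623.25 - 1.5P = -170 + 5P gives buyer price Pb = 3173/26; sellers receive Ps = 3173/26 − 15 = 2783/26.
New quantity: Q = 623.25 − 1.5(3173/26) = 11445/26.
Revenue = 15 × 11445/26 = 171675/26.

Tax revenue = 171675/26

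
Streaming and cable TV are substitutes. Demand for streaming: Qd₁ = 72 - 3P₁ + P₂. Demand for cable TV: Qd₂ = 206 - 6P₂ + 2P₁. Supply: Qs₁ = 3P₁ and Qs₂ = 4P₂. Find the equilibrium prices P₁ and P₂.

P₁ = 463/29, P₂ = 690/29

Market 1: 72 - 3P₁ + P₂ = 3P₁ → 6P₁ - P₂ = 72.
Market 2: 10P₂ - 2P₁ = 206.
Eliminating P₂: 10×(1) + 1×(2) gives 58P₁ = 926, so P₁ = 463/29.
Back-substitute into (2): P₂ = (206 + 2×463/29) / 10 = 690/29.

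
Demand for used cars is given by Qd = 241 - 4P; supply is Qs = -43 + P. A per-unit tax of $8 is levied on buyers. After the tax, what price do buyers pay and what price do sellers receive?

Buyers pay $58.4, sellers receive $50.4

Pre-tax equilibrium: P* = 56.8, Q* = 13.8.
Tax on buyers shifts demand to Qd = 241 − 4(P + 8) = 209 - 4P.
209 - 4P = -43 + P gives seller price Ps = 50.4; buyers pay Pb = 50.4 + 8 = 58.4.
New quantity: Q = 241 − 4(58.4) = 7.4.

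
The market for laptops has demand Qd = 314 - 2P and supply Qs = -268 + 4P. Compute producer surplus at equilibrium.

Producer surplus = 1800

Equilibrium: 314 - 2P = -268 + 4P gives P* = 97, Q* = 120.
Supply starts at P = 67 (where Qs = 0).
PS = ½(97 − 67)(120) = 1800.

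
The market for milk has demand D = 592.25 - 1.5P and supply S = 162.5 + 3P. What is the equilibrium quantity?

Q* = 449

Set D = S: 592.25 - 1.5P = 162.5 + 3P.
429.75 = 4.5P, so P* = 95.5.
Q* = 592.25 − 1.5(95.5) = 449.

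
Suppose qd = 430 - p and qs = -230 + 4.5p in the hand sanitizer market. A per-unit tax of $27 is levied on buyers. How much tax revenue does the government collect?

Tax revenue = 85509/11

Pre-tax equilibrium: p* = 120, q* = 310.
Tax on buyers shifts demand to qd = 430 − 1(p + 27) = 403 - p.
403 - p = -230 + 4.5p gives seller price ps = 1266/11; buyers pay pb = 1266/11 + 27 = 1563/11.
New quantity: q = 430 − 1(1563/11) = 3167/11.
Revenue = 27 × 3167/11 = 85509/11.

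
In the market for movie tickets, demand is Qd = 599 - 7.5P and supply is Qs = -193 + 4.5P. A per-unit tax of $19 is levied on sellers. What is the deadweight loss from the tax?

Pre-tax equilibrium: P* = 66, Q* = 104.
Tax on sellers shifts supply to Qs = -193 + 4.5(P − 19) = -278.5 + 4.5P.
599 - 7.5P = -278.5 + 4.5P gives buyer price Pb = 73.125; sellers receive Ps = 73.125 − 19 = 54.125.
New quantity: Q = 599 − 7.5(73.125) = 50.5625.
DWL = ½ × 19 × (104 − 50.5625) = 507.65625.

Deadweight loss = 507.65625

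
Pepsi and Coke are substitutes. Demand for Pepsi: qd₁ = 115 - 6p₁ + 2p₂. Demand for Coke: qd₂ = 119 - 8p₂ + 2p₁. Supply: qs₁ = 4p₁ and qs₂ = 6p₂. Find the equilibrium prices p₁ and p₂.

Market 1: 115 - 6p₁ + 2p₂ = 4p₁ → 10p₁ - 2p₂ = 115.
Market 2: 14p₂ - 2p₁ = 119.
Eliminating p₂: 14×(1) + 2×(2) gives 136p₁ = 1848, so p₁ = 231/17.
Back-substitute into (2): p₂ = (119 + 2×231/17) / 14 = 355/34.

p₁ = 231/17, p₂ = 355/34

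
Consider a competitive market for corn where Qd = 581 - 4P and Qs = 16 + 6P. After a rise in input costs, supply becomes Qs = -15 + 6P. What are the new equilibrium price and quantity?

Original equilibrium: P* = 56.5, Q* = 355.
New equilibrium: 581 - 4P = -15 + 6P, so 596 = 10P and P' = 59.6; Q' = 581 − 4(59.6) = 342.6.

P' = 59.6, Q' = 342.6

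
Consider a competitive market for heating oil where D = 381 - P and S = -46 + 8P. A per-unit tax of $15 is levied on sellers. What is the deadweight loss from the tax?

Pre-tax equilibrium: P* = 427/9, Q* = 3002/9.
Tax on sellers shifts supply to S = -46 + 8(P − 15) = -166 + 8P.
381 - P = -166 + 8P gives buyer price Pb = 547/9; sellers receive Ps = 547/9 − 15 = 412/9.
New quantity: Q = 381 − 1(547/9) = 2882/9.
DWL = ½ × 15 × (3002/9 − 2882/9) = 100.

Deadweight loss = 100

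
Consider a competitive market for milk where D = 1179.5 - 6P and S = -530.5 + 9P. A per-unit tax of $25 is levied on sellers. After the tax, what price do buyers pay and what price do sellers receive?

Buyers pay $129, sellers receive $104

Pre-tax equilibrium: P* = 114, Q* = 495.5.
Tax on sellers shifts supply to S = -530.5 + 9(P − 25) = -755.5 + 9P.
1179.5 - 6P = -755.5 + 9P gives buyer price Pb = 129; sellers receive Ps = 129 − 25 = 104.
New quantity: Q = 1179.5 − 6(129) = 405.5.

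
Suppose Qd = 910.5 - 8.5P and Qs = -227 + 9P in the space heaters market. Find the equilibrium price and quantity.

Set Qd = Qs: 910.5 - 8.5P = -227 + 9P.
1137.5 = 17.5P, so P* = 65.
Q* = 910.5 − 8.5(65) = 358.

P* = 65, Q* = 358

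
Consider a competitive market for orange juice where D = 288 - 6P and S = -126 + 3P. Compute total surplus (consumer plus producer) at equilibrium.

Total surplus = 36

Equilibrium: 288 - 6P = -126 + 3P gives P* = 46, Q* = 12.
Demand choke price: P = 48; supply starts at P = 42.
CS = ½(48 − 46)(12) = 12; PS = ½(46 − 42)(12) = 24.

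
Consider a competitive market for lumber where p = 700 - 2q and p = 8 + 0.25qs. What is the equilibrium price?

Set the two price expressions equal: 700 - 2q = 8 + 0.25q.
692 = 2.25q, so q* = 2768/9.
p* = 700 − (2)(2768/9) = 764/9.

p* = 764/9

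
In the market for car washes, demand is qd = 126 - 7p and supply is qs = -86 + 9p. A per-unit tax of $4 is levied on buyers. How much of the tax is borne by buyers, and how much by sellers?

Pre-tax equilibrium: p* = 13.25, q* = 33.25.
Tax on buyers shifts demand to qd = 126 − 7(p + 4) = 98 - 7p.
98 - 7p = -86 + 9p gives seller price ps = 11.5; buyers pay pb = 11.5 + 4 = 15.5.
New quantity: q = 126 − 7(15.5) = 17.5.
Buyer burden = 15.5 − 13.25 = 2.25; seller burden = 13.25 − 11.5 = 1.75.

Buyers bear $2.25, sellers bear $1.75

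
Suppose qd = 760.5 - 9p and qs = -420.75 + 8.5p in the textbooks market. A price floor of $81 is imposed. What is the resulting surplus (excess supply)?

Equilibrium price would be p* = 67.5, so the floor at 81 binds.
At p = 81: qd = 31.5, qs = 267.75.
Surplus = 267.75 − 31.5 = 236.25.

Surplus = 236.25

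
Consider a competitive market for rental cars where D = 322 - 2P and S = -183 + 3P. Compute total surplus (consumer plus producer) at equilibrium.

Equilibrium: 322 - 2P = -183 + 3P gives P* = 101, Q* = 120.
Demand choke price: P = 161; supply starts at P = 61.
CS = ½(161 − 101)(120) = 3600; PS = ½(101 − 61)(120) = 2400.

Total surplus = 6000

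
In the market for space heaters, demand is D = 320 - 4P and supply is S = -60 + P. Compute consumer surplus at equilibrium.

Consumer surplus = 32

Equilibrium: 320 - 4P = -60 + P gives P* = 76, Q* = 16.
Demand choke price (D = 0): P = 80.
CS = ½(80 − 76)(16) = 32.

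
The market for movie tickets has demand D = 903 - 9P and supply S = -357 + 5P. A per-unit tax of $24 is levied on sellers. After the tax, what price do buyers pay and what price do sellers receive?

Buyers pay 690/7, sellers receive 522/7

Pre-tax equilibrium: P* = 90, Q* = 93.
Tax on sellers shifts supply to S = -357 + 5(P − 24) = -477 + 5P.
903 - 9P = -477 + 5P gives buyer price Pb = 690/7; sellers receive Ps = 690/7 − 24 = 522/7.
New quantity: Q = 903 − 9(690/7) = 111/7.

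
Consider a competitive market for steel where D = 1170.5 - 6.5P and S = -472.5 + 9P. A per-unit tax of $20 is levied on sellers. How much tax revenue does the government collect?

Tax revenue = 251730/31

Pre-tax equilibrium: P* = 106, Q* = 481.5.
Tax on sellers shifts supply to S = -472.5 + 9(P − 20) = -652.5 + 9P.
1170.5 - 6.5P = -652.5 + 9P gives buyer price Pb = 3646/31; sellers receive Ps = 3646/31 − 20 = 3026/31.
New quantity: Q = 1170.5 − 6.5(3646/31) = 25173/62.
Revenue = 20 × 25173/62 = 251730/31.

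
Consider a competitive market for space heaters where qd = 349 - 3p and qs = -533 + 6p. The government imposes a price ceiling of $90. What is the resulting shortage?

Shortage = 72

Equilibrium price would be p* = 98, so the ceiling at 90 binds.
At p = 90: qd = 349 − 3(90) = 79, qs = -533 + 6(90) = 7.
Shortage = 79 − 7 = 72.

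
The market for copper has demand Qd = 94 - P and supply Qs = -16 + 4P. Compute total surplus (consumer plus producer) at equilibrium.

Equilibrium: 94 - P = -16 + 4P gives P* = 22, Q* = 72.
Demand choke price: P = 94; supply starts at P = 4.
CS = ½(94 − 22)(72) = 2592; PS = ½(22 − 4)(72) = 648.

Total surplus = 3240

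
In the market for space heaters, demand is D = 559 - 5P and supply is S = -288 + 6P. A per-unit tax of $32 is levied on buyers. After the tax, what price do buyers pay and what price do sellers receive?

Buyers pay 1039/11, sellers receive 687/11

Pre-tax equilibrium: P* = 77, Q* = 174.
Tax on buyers shifts demand to D = 559 − 5(P + 32) = 399 - 5P.
399 - 5P = -288 + 6P gives seller price Ps = 687/11; buyers pay Pb = 687/11 + 32 = 1039/11.
New quantity: Q = 559 − 5(1039/11) = 954/11.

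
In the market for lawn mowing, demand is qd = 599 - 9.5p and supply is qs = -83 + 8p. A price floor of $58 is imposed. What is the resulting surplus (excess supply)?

Surplus = 333

Equilibrium price would be p* = 1364/35, so the floor at 58 binds.
At p = 58: qd = 48, qs = 381.
Surplus = 381 − 48 = 333.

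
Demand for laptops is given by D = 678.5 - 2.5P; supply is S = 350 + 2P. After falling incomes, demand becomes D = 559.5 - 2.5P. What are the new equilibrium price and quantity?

Original equilibrium: P* = 73, Q* = 496.
New equilibrium: 559.5 - 2.5P = 350 + 2P, so 209.5 = 4.5P and P' = 419/9; Q' = 559.5 − 2.5(419/9) = 3988/9.

P' = 419/9, Q' = 3988/9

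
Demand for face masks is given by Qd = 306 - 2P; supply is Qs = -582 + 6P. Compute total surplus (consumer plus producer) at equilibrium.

Equilibrium: 306 - 2P = -582 + 6P gives P* = 111, Q* = 84.
Demand choke price: P = 153; supply starts at P = 97.
CS = ½(153 − 111)(84) = 1764; PS = ½(111 − 97)(84) = 588.

Total surplus = 2352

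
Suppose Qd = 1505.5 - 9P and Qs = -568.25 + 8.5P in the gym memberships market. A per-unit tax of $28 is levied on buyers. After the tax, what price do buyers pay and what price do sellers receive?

Pre-tax equilibrium: P* = 118.5, Q* = 439.
Tax on buyers shifts demand to Qd = 1505.5 − 9(P + 28) = 1253.5 - 9P.
1253.5 - 9P = -568.25 + 8.5P gives seller price Ps = 104.1; buyers pay Pb = 104.1 + 28 = 132.1.
New quantity: Q = 1505.5 − 9(132.1) = 316.6.

Buyers pay $132.1, sellers receive $104.1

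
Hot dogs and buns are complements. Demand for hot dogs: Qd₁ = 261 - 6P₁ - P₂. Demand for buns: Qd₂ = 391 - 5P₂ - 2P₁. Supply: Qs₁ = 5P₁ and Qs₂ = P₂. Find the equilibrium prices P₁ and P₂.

Market 1: 261 - 6P₁ - P₂ = 5P₁ → 11P₁ + P₂ = 261.
Market 2: 6P₂ + 2P₁ = 391.
Eliminating P₂: 6×(1) − 1×(2) gives 64P₁ = 1175, so P₁ = 18.359375.
Back-substitute into (2): P₂ = (391 − 2×18.359375) / 6 = 59.046875.

P₁ = 18.359375, P₂ = 59.046875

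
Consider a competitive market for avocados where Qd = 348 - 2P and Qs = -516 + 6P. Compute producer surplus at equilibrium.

Producer surplus = 1452

Equilibrium: 348 - 2P = -516 + 6P gives P* = 108, Q* = 132.
Supply starts at P = 86 (where Qs = 0).
PS = ½(108 − 86)(132) = 1452.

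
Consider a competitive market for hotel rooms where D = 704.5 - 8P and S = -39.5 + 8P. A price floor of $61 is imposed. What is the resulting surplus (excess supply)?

Equilibrium price would be P* = 46.5, so the floor at 61 binds.
At P = 61: D = 216.5, S = 448.5.
Surplus = 448.5 − 216.5 = 232.

Surplus = 232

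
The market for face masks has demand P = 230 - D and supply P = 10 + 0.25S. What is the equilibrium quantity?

Set the two price expressions equal: 230 - Q = 10 + 0.25Q.
220 = 1.25Q, so Q* = 176.
P* = 230 − (1)(176) = 54.

Q* = 176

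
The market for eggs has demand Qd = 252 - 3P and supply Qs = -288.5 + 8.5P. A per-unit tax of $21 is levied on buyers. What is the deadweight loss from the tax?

Pre-tax equilibrium: P* = 47, Q* = 111.
Tax on buyers shifts demand to Qd = 252 − 3(P + 21) = 189 - 3P.
189 - 3P = -288.5 + 8.5P gives seller price Ps = 955/23; buyers pay Pb = 955/23 + 21 = 1438/23.
New quantity: Q = 252 − 3(1438/23) = 1482/23.
DWL = ½ × 21 × (111 − 1482/23) = 22491/46.

Deadweight loss = 22491/46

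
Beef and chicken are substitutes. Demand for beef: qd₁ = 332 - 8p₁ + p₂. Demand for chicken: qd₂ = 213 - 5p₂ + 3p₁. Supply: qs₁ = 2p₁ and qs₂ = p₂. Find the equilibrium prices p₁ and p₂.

Market 1: 332 - 8p₁ + p₂ = 2p₁ → 10p₁ - p₂ = 332.
Market 2: 6p₂ - 3p₁ = 213.
Eliminating p₂: 6×(1) + 1×(2) gives 57p₁ = 2205, so p₁ = 735/19.
Back-substitute into (2): p₂ = (213 + 3×735/19) / 6 = 1042/19.

p₁ = 735/19, p₂ = 1042/19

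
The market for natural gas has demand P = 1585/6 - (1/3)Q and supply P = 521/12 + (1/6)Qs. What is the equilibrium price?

Set the two price expressions equal: 1585/6 - (1/3)Q = 521/12 + (1/6)Q.
220.75 = 0.5Q, so Q* = 441.5.
P* = 1585/6 − (1/3)(441.5) = 117.

P* = 117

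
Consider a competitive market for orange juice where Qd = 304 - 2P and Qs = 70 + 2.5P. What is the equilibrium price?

P* = 52

Set Qd = Qs: 304 - 2P = 70 + 2.5P.
234 = 4.5P, so P* = 52.
Q* = 304 − 2(52) = 200.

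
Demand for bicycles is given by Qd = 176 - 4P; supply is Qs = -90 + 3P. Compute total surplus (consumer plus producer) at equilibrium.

Equilibrium: 176 - 4P = -90 + 3P gives P* = 38, Q* = 24.
Demand choke price: P = 44; supply starts at P = 30.
CS = ½(44 − 38)(24) = 72; PS = ½(38 − 30)(24) = 96.

Total surplus = 168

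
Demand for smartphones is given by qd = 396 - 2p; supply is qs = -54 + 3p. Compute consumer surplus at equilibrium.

Equilibrium: 396 - 2p = -54 + 3p gives p* = 90, q* = 216.
Demand choke price (qd = 0): p = 198.
CS = ½(198 − 90)(216) = 11664.

Consumer surplus = 11664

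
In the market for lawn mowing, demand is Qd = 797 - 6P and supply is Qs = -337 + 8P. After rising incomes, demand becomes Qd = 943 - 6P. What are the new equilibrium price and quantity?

Original equilibrium: P* = 81, Q* = 311.
New equilibrium: 943 - 6P = -337 + 8P, so 1280 = 14P and P' = 640/7; Q' = 943 − 6(640/7) = 2761/7.

P' = 640/7, Q' = 2761/7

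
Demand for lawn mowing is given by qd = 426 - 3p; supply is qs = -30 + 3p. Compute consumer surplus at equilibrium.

Consumer surplus = 6534

Equilibrium: 426 - 3p = -30 + 3p gives p* = 76, q* = 198.
Demand choke price (qd = 0): p = 142.
CS = ½(142 − 76)(198) = 6534.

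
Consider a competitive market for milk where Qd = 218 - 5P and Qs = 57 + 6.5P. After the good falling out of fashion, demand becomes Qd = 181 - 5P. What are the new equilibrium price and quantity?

P' = 248/23, Q' = 2923/23

Original equilibrium: P* = 14, Q* = 148.
New equilibrium: 181 - 5P = 57 + 6.5P, so 124 = 11.5P and P' = 248/23; Q' = 181 − 5(248/23) = 2923/23.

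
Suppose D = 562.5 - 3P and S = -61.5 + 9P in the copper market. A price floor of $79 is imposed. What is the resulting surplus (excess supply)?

Surplus = 324

Equilibrium price would be P* = 52, so the floor at 79 binds.
At P = 79: D = 325.5, S = 649.5.
Surplus = 649.5 − 325.5 = 324.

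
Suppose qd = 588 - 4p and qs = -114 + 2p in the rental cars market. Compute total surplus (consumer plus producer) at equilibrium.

Total surplus = 5400

Equilibrium: 588 - 4p = -114 + 2p gives p* = 117, q* = 120.
Demand choke price: p = 147; supply starts at p = 57.
CS = ½(147 − 117)(120) = 1800; PS = ½(117 − 57)(120) = 3600.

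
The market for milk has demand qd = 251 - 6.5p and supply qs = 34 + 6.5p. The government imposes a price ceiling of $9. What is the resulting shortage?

Shortage = 100

Equilibrium price would be p* = 217/13, so the ceiling at 9 binds.
At p = 9: qd = 251 − 6.5(9) = 192.5, qs = 34 + 6.5(9) = 92.5.
Shortage = 192.5 − 92.5 = 100.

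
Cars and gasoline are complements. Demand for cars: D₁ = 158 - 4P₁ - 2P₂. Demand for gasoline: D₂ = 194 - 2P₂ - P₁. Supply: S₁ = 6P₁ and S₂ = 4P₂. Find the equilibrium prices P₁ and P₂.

P₁ = 280/29, P₂ = 891/29

Market 1: 158 - 4P₁ - 2P₂ = 6P₁ → 10P₁ + 2P₂ = 158.
Market 2: 6P₂ + P₁ = 194.
Eliminating P₂: 6×(1) − 2×(2) gives 58P₁ = 560, so P₁ = 280/29.
Back-substitute into (2): P₂ = (194 − 1×280/29) / 6 = 891/29.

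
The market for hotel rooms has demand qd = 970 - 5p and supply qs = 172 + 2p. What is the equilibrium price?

Set qd = qs: 970 - 5p = 172 + 2p.
798 = 7p, so p* = 114.
q* = 970 − 5(114) = 400.

p* = 114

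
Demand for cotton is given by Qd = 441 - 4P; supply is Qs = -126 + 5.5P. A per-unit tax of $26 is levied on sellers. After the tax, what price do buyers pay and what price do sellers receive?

Buyers pay 1420/19, sellers receive 926/19

Pre-tax equilibrium: P* = 1134/19, Q* = 3843/19.
Tax on sellers shifts supply to Qs = -126 + 5.5(P − 26) = -269 + 5.5P.
441 - 4P = -269 + 5.5P gives buyer price Pb = 1420/19; sellers receive Ps = 1420/19 − 26 = 926/19.
New quantity: Q = 441 − 4(1420/19) = 2699/19.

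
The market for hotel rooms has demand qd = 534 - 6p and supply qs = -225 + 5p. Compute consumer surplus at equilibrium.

Equilibrium: 534 - 6p = -225 + 5p gives p* = 69, q* = 120.
Demand choke price (qd = 0): p = 89.
CS = ½(89 − 69)(120) = 1200.

Consumer surplus = 1200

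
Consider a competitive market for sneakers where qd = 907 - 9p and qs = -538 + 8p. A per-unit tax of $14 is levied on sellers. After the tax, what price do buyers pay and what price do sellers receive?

Buyers pay 1557/17, sellers receive 1319/17

Pre-tax equilibrium: p* = 85, q* = 142.
Tax on sellers shifts supply to qs = -538 + 8(p − 14) = -650 + 8p.
907 - 9p = -650 + 8p gives buyer price pb = 1557/17; sellers receive ps = 1557/17 − 14 = 1319/17.
New quantity: q = 907 − 9(1557/17) = 1406/17.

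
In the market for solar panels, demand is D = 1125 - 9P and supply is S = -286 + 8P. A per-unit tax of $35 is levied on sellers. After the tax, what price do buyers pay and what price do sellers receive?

Pre-tax equilibrium: P* = 83, Q* = 378.
Tax on sellers shifts supply to S = -286 + 8(P − 35) = -566 + 8P.
1125 - 9P = -566 + 8P gives buyer price Pb = 1691/17; sellers receive Ps = 1691/17 − 35 = 1096/17.
New quantity: Q = 1125 − 9(1691/17) = 3906/17.

Buyers pay 1691/17, sellers receive 1096/17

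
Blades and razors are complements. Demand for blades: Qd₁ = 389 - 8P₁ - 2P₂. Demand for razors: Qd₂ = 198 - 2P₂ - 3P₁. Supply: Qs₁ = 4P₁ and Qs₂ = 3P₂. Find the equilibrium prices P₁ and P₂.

P₁ = 1549/54, P₂ = 403/18

Market 1: 389 - 8P₁ - 2P₂ = 4P₁ → 12P₁ + 2P₂ = 389.
Market 2: 5P₂ + 3P₁ = 198.
Eliminating P₂: 5×(1) − 2×(2) gives 54P₁ = 1549, so P₁ = 1549/54.
Back-substitute into (2): P₂ = (198 − 3×1549/54) / 5 = 403/18.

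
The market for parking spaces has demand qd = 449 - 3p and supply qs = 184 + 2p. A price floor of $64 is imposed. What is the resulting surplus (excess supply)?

Surplus = 55

Equilibrium price would be p* = 53, so the floor at 64 binds.
At p = 64: qd = 257, qs = 312.
Surplus = 312 − 257 = 55.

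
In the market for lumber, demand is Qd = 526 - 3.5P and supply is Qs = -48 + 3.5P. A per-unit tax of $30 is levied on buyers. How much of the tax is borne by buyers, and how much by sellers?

Pre-tax equilibrium: P* = 82, Q* = 239.
Tax on buyers shifts demand to Qd = 526 − 3.5(P + 30) = 421 - 3.5P.
421 - 3.5P = -48 + 3.5P gives seller price Ps = 67; buyers pay Pb = 67 + 30 = 97.
New quantity: Q = 526 − 3.5(97) = 186.5.
Buyer burden = 97 − 82 = 15; seller burden = 82 − 67 = 15.

Buyers bear $15, sellers bear $15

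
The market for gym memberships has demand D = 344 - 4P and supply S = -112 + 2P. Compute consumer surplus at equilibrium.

Equilibrium: 344 - 4P = -112 + 2P gives P* = 76, Q* = 40.
Demand choke price (D = 0): P = 86.
CS = ½(86 − 76)(40) = 200.

Consumer surplus = 200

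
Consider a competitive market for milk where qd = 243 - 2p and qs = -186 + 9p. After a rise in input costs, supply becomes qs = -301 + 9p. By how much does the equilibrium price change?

Δp = 115/11

Original equilibrium: p* = 39, q* = 165.
New equilibrium: 243 - 2p = -301 + 9p, so 544 = 11p and p' = 544/11; q' = 243 − 2(544/11) = 1585/11.
Change in price: 544/11 − 39 = 115/11.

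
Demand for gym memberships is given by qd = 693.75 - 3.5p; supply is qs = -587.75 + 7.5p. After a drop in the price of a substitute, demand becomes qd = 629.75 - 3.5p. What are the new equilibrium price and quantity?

Original equilibrium: p* = 116.5, q* = 286.
New equilibrium: 629.75 - 3.5p = -587.75 + 7.5p, so 1217.5 = 11p and p' = 2435/22; q' = 629.75 − 3.5(2435/22) = 2666/11.

p' = 2435/22, q' = 2666/11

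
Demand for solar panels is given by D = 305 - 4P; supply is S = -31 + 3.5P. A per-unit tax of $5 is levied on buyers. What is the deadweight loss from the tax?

Deadweight loss = 70/3

Pre-tax equilibrium: P* = 44.8, Q* = 125.8.
Tax on buyers shifts demand to D = 305 − 4(P + 5) = 285 - 4P.
285 - 4P = -31 + 3.5P gives seller price Ps = 632/15; buyers pay Pb = 632/15 + 5 = 707/15.
New quantity: Q = 305 − 4(707/15) = 1747/15.
DWL = ½ × 5 × (125.8 − 1747/15) = 70/3.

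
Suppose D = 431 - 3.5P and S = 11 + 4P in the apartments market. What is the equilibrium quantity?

Set D = S: 431 - 3.5P = 11 + 4P.
420 = 7.5P, so P* = 56.
Q* = 431 − 3.5(56) = 235.

Q* = 235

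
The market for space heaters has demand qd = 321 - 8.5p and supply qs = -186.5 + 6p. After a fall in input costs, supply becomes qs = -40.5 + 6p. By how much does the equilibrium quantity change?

Original equilibrium: p* = 35, q* = 23.5.
New equilibrium: 321 - 8.5p = -40.5 + 6p, so 361.5 = 14.5p and p' = 723/29; q' = 321 − 8.5(723/29) = 6327/58.
Change in quantity: 6327/58 − 23.5 = 2482/29.

Δq = 2482/29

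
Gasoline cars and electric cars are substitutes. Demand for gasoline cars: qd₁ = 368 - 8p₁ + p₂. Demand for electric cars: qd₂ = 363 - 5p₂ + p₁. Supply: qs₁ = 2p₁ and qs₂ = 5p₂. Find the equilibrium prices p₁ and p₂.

Market 1: 368 - 8p₁ + p₂ = 2p₁ → 10p₁ - p₂ = 368.
Market 2: 10p₂ - p₁ = 363.
Eliminating p₂: 10×(1) + 1×(2) gives 99p₁ = 4043, so p₁ = 4043/99.
Back-substitute into (2): p₂ = (363 + 1×4043/99) / 10 = 3998/99.

p₁ = 4043/99, p₂ = 3998/99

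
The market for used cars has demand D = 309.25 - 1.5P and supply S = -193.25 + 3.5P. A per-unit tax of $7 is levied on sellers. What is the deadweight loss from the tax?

Deadweight loss = 25.725

Pre-tax equilibrium: P* = 100.5, Q* = 158.5.
Tax on sellers shifts supply to S = -193.25 + 3.5(P − 7) = -217.75 + 3.5P.
309.25 - 1.5P = -217.75 + 3.5P gives buyer price Pb = 105.4; sellers receive Ps = 105.4 − 7 = 98.4.
New quantity: Q = 309.25 − 1.5(105.4) = 151.15.
DWL = ½ × 7 × (158.5 − 151.15) = 25.725.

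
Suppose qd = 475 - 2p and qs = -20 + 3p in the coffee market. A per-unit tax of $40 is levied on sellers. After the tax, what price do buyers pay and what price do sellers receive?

Buyers pay $123, sellers receive $83

Pre-tax equilibrium: p* = 99, q* = 277.
Tax on sellers shifts supply to qs = -20 + 3(p − 40) = -140 + 3p.
475 - 2p = -140 + 3p gives buyer price pb = 123; sellers receive ps = 123 − 40 = 83.
New quantity: q = 475 − 2(123) = 229.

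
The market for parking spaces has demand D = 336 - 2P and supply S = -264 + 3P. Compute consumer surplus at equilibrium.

Consumer surplus = 2304

Equilibrium: 336 - 2P = -264 + 3P gives P* = 120, Q* = 96.
Demand choke price (D = 0): P = 168.
CS = ½(168 − 120)(96) = 2304.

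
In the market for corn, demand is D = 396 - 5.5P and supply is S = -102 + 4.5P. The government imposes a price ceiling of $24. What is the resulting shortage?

Shortage = 258

Equilibrium price would be P* = 49.8, so the ceiling at 24 binds.
At P = 24: D = 396 − 5.5(24) = 264, S = -102 + 4.5(24) = 6.
Shortage = 264 − 6 = 258.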